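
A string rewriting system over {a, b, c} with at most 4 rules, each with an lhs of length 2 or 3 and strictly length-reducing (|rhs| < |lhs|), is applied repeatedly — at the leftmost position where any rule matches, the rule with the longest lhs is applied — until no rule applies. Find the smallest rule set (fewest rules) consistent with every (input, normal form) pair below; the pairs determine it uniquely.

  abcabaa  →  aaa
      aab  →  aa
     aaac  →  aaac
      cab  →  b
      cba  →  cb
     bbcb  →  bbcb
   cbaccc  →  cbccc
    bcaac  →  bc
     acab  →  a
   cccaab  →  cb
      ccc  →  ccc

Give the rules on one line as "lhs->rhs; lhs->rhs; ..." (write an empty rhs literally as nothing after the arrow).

  | abcabaa => acabaa => abaa => aaa
  | aab => aa
  | aaac
  | cab => b

ab->a; ba->b; ca->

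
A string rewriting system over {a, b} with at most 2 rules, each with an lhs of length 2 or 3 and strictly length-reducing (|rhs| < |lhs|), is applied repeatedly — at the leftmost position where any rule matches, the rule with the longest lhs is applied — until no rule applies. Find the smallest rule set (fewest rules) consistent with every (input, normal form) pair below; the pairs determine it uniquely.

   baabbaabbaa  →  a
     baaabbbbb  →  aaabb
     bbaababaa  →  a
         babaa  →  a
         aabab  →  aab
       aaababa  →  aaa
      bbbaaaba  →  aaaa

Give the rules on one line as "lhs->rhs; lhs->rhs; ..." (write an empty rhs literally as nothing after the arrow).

ba->; bbb->a

  | baabbaabbaa => abbaabbaa => ababbaa => abbaa => aba => a
  | baaabbbbb => aabbbbb => aaabb
  | bbaababaa => bababaa => babaa => baa => a
  | babaa => baa => a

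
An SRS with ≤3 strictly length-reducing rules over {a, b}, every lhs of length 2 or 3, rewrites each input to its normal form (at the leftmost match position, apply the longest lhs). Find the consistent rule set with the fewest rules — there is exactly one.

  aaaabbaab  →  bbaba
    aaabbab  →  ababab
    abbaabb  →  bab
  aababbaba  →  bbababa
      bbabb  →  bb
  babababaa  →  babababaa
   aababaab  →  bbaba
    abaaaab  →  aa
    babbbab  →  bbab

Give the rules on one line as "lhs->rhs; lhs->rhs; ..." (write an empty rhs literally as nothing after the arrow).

aab->ba; abb->

  | aaaabbaab => aababaab => baabaab => bbaaab => bbaba
  | aaabbab => ababab
  | abbaabb => aabb => bab
  | aababbaba => baabbaba => bbababa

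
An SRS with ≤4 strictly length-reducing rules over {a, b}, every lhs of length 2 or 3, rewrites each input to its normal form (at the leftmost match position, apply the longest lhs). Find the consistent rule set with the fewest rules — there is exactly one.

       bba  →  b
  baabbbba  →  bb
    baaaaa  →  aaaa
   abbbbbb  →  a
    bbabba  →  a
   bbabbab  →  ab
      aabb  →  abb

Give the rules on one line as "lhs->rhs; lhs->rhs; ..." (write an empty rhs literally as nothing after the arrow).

  | bba => b
  | baabbbba => abbbba => aba => bb
  | baaaaa => aaaa
  | abbbbbb => abbb => a

aab->ab; aba->bb; ba->; bbb->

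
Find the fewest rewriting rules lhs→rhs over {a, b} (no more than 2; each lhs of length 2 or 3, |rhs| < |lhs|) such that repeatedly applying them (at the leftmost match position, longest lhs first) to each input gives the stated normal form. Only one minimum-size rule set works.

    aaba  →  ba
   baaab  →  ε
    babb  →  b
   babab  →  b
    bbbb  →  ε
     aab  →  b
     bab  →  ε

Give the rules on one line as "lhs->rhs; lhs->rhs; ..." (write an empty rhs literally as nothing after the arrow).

ab->b; bb->

  | aaba => aba => ba
  | baaab => baab => bab => bb => ε
  | babb => bbb => b
  | babab => bbab => ab => b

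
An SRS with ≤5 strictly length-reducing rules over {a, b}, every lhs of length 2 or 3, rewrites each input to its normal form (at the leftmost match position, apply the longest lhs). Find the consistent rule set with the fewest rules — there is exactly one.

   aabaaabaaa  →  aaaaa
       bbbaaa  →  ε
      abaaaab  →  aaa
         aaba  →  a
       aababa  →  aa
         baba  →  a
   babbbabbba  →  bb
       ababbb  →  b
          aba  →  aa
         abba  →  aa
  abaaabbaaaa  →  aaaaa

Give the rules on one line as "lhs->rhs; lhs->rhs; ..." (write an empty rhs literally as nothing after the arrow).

aab->ba; ab->a; ba->; bab->

  | aabaaabaaa => baaaabaaa => aaabaaa => abaaaa => aaaaa
  | bbbaaa => bbaa => ba => ε
  | abaaaab => aaaaab => aaaba => abaa => aaa
  | aaba => baa => a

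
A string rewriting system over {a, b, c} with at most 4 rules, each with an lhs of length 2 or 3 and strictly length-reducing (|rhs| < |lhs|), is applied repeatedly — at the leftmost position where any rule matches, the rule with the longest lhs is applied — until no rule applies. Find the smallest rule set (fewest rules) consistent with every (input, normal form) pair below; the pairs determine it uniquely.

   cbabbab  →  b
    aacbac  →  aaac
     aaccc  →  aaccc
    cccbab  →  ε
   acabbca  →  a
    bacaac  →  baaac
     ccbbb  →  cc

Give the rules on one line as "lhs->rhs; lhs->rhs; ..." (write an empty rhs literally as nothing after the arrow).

ab->; ca->a; cb->c

  | cbabbab => cabbab => abbab => bab => b
  | aacbac => aacac => aaac
  | aaccc
  | cccbab => cccab => ccab => cab => ab => ε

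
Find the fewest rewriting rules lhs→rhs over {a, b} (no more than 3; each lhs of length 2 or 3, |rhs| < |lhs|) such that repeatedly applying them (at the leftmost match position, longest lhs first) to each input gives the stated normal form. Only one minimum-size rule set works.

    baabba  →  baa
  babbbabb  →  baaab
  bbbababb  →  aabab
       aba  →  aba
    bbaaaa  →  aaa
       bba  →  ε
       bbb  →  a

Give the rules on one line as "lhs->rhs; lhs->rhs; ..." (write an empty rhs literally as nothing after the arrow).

  | baabba => baa
  | babbbabb => baaabb => baaab
  | bbbababb => aababb => aabab
  | aba

bb->b; bba->; bbb->a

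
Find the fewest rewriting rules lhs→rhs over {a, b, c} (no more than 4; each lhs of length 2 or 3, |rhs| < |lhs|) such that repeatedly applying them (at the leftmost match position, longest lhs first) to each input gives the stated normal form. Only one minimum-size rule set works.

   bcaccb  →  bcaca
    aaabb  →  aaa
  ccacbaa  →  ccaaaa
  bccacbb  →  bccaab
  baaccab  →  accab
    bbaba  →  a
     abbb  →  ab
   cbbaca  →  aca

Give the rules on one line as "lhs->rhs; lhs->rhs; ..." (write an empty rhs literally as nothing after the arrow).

  | bcaccb => bcaca
  | aaabb => aaa
  | ccacbaa => ccaaaa
  | bccacbb => bccaab

ba->; bb->; cb->a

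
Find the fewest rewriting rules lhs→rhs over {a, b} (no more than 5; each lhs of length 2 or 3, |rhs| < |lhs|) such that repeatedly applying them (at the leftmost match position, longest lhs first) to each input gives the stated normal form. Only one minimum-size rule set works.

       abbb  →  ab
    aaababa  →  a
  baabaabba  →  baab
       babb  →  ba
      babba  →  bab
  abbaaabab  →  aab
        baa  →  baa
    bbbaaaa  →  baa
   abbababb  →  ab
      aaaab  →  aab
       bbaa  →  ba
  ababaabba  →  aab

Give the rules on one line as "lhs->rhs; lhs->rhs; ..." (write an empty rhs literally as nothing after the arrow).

aaa->a; aba->aa; bb->; bba->b

  | abbb => ab
  | aaababa => ababa => aaba => aaa => a
  | baabaabba => baaaabba => baabba => baab
  | babb => ba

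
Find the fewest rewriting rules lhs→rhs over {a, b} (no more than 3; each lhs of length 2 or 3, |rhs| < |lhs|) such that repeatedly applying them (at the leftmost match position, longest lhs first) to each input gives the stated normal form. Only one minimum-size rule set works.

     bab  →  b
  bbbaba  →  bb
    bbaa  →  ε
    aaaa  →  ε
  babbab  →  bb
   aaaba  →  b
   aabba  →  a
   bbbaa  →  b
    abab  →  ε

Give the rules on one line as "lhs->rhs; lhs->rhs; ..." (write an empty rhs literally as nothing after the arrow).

aaa->b; ab->; ba->

  | bab => b
  | bbbaba => bbba => bb
  | bbaa => ba => ε
  | aaaa => ba => ε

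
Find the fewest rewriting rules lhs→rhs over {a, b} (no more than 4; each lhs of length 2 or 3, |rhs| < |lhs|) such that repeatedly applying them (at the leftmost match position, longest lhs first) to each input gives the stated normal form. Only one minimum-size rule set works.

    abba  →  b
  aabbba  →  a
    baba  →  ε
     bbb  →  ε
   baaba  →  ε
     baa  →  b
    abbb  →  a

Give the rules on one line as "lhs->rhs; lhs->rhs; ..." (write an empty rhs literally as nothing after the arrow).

  | abba => ba => b
  | aabbba => bbba => aba => a
  | baba => bba => aa => ε
  | bbb => ab => ε

aa->; ab->; ba->b; bb->a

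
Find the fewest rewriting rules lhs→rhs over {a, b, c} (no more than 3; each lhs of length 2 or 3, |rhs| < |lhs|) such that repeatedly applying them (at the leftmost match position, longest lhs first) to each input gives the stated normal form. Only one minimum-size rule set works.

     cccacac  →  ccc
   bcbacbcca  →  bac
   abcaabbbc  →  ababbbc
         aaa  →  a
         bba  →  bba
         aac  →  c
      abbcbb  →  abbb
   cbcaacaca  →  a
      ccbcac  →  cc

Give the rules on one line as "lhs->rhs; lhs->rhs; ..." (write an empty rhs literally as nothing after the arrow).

aa->; ca->; cb->

  | cccacac => cccac => ccc
  | bcbacbcca => bacbcca => bacca => bac
  | abcaabbbc => ababbbc
  | aaa => a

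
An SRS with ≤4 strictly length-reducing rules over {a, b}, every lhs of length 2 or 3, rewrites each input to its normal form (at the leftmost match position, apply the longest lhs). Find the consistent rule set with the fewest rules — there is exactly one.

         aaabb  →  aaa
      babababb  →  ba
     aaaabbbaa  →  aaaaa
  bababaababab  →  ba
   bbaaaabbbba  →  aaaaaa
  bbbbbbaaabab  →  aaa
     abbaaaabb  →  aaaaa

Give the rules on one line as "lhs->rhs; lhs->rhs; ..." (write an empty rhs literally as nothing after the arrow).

  | aaabb => aaa
  | babababb => bababb => babb => ba
  | aaaabbbaa => aaaabaa => aaaaa
  | bababaababab => babaababab => baababab => baabab => baab => ba

ab->; abb->a; bb->a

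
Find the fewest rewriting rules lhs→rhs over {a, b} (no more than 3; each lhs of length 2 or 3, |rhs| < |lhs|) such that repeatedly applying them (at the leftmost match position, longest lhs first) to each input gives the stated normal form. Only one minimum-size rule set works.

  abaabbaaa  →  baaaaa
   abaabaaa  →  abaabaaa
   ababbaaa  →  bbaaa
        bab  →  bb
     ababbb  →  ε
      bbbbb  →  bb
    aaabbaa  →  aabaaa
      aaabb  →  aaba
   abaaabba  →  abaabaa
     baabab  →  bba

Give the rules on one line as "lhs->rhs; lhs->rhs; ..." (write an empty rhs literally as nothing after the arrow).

  | abaabbaaa => ababaaaa => abbaaaa => baaaaa
  | abaabaaa
  | ababbaaa => abbbaaa => babaaa => bbaaa
  | bab => bb

abb->ba; bab->bb; bbb->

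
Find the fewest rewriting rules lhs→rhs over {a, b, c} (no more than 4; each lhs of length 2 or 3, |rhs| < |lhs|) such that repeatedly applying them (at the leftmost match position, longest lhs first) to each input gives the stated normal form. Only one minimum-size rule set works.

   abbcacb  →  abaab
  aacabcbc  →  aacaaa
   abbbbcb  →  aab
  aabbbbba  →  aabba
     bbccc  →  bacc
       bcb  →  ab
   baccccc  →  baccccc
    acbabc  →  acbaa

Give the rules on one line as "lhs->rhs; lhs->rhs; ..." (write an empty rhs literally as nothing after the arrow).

  | abbcacb => ababcb => abaab
  | aacabcbc => aacaabc => aacaaa
  | abbbbcb => abcb => aab
  | aabbbbba => aabba

bbb->; bc->a; bca->ab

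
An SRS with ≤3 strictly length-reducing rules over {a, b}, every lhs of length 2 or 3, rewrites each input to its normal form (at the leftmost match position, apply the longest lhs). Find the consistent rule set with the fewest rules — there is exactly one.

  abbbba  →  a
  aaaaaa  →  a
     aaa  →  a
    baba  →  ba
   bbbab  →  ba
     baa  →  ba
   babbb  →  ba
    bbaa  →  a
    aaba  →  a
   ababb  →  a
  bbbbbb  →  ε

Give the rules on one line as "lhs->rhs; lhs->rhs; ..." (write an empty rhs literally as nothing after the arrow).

aa->a; ab->a; bb->

  | abbbba => abbba => abba => aba => aa => a
  | aaaaaa => aaaaa => aaaa => aaa => aa => a
  | aaa => aa => a
  | baba => baa => ba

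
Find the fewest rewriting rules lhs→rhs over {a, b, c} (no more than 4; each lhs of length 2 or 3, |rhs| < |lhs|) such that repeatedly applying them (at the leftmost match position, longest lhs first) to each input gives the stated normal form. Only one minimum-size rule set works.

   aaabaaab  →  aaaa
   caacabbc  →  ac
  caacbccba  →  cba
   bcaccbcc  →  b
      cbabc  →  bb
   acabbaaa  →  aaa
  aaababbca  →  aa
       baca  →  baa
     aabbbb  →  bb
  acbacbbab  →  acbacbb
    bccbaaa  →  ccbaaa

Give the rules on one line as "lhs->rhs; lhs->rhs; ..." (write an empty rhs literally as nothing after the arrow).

  | aaabaaab => aaaaab => aaaa
  | caacabbc => aacabbc => aaabbc => aabc => ac
  | caacbccba => aacbccba => aabbcba => abcba => cba
  | bcaccbcc => caccbcc => accbcc => acbbc => acbc => abb => b

ab->; bc->c; ca->a; cbc->bb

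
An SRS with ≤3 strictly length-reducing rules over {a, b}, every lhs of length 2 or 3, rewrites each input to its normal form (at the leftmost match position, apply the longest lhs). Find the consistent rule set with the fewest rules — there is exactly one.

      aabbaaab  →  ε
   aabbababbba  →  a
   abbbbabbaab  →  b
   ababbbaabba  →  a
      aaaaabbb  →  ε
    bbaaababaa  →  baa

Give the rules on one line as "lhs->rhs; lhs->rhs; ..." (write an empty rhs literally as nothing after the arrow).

  | aabbaaab => abbaaab => bbaaab => bbaab => bbab => bbb => ε
  | aabbababbba => abbababbba => bbababbba => bbbabbba => abbba => bbba => a
  | abbbbabbaab => bbbbabbaab => babbaab => bbbaab => aab => ab => b
  | ababbbaabba => babbbaabba => bbbbaabba => baabba => babba => bbba => a

ab->b; bbb->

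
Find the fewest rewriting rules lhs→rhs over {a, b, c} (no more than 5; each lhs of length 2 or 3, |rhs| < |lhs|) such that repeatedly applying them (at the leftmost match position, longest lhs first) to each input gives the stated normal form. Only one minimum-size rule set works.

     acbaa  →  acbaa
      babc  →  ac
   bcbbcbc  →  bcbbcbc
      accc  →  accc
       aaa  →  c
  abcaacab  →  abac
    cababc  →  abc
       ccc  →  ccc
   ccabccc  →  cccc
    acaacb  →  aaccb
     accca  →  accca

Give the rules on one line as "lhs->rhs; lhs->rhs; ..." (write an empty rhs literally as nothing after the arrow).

  | acbaa
  | babc => ac
  | bcbbcbc
  | accc

aaa->c; bab->a; caa->ac; cab->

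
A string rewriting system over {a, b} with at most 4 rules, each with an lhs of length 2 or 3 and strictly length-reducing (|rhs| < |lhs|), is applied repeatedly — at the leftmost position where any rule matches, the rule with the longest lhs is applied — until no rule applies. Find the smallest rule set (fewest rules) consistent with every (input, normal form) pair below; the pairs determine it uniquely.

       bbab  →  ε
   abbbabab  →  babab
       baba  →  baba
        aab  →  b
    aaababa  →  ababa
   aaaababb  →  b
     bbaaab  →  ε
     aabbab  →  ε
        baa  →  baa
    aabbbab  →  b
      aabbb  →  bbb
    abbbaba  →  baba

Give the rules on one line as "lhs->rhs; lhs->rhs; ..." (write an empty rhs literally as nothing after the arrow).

  | bbab => abb => ε
  | abbbabab => babab
  | baba
  | aab => b

aab->b; abb->; bba->ab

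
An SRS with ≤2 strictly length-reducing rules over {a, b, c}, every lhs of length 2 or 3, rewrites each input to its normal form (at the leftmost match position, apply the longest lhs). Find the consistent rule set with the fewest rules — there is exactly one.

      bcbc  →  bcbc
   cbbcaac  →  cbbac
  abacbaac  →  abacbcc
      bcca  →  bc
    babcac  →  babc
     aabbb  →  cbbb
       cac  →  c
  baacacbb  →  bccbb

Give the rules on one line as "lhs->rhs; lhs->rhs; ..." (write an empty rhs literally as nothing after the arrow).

  | bcbc
  | cbbcaac => cbbac
  | abacbaac => abacbcc
  | bcca => bc

aa->c; ca->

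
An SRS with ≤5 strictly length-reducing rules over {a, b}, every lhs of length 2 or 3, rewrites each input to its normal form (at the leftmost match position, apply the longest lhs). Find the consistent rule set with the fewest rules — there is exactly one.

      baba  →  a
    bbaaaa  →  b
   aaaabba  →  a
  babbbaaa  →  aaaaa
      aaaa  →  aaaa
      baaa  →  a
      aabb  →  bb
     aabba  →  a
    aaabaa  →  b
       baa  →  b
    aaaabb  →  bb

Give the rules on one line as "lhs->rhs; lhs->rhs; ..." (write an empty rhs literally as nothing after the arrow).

  | baba => aba => ba => a
  | bbaaaa => babaa => abaa => baa => ab => b
  | aaaabba => aaabba => aabba => abba => bba => ba => a
  | babbbaaa => abbbaaa => bbbaaa => aaaaa

ab->b; ba->a; baa->ab; bbb->aa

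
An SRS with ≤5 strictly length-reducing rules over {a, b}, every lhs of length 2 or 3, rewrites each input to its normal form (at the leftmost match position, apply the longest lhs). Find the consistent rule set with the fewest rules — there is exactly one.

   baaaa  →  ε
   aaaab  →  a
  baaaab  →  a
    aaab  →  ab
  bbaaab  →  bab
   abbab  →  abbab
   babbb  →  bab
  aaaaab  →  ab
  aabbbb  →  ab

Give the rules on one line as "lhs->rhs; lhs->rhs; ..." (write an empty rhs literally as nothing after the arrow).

aa->; aab->a; baa->; bbb->b

  | baaaa => aa => ε
  | aaaab => aab => a
  | baaaab => aab => a
  | aaab => ab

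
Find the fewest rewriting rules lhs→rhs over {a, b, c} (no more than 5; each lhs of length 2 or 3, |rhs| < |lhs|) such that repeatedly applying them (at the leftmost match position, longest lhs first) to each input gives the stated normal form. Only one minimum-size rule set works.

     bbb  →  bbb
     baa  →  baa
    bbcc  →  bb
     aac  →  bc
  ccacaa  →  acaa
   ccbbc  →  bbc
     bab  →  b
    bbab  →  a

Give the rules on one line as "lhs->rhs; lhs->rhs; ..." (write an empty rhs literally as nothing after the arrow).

  | bbb
  | baa
  | bbcc => bb
  | aac => bc

aac->bc; ab->; bba->aa; cc->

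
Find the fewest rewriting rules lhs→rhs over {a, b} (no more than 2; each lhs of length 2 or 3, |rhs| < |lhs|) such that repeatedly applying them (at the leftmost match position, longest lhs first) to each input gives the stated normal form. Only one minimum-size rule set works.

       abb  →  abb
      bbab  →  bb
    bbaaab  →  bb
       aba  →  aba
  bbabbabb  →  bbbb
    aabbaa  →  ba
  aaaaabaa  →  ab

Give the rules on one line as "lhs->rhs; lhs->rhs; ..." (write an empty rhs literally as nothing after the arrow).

aa->; bba->b

  | abb
  | bbab => bb
  | bbaaab => baab => bb
  | aba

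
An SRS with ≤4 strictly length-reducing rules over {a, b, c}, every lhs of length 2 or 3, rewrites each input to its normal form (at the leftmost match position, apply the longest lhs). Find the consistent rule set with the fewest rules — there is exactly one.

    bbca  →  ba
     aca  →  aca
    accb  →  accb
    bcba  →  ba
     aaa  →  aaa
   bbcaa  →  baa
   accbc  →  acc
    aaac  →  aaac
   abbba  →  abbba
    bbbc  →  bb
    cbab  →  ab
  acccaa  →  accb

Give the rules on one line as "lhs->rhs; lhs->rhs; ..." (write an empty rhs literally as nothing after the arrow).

bc->; caa->b; cba->a

  | bbca => ba
  | aca
  | accb
  | bcba => ba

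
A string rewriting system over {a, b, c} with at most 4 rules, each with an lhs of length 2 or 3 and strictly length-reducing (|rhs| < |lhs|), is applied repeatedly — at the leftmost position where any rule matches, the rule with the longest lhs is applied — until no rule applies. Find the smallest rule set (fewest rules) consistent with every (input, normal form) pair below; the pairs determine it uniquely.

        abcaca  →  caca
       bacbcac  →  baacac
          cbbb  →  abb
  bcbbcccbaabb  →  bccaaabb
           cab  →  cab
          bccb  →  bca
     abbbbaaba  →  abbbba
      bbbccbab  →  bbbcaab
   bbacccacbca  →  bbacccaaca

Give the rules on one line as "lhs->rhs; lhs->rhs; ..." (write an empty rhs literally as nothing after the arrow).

aba->; abc->c; cb->a

  | abcaca => caca
  | bacbcac => baacac
  | cbbb => abb
  | bcbbcccbaabb => babcccbaabb => bcccbaabb => bccaaabb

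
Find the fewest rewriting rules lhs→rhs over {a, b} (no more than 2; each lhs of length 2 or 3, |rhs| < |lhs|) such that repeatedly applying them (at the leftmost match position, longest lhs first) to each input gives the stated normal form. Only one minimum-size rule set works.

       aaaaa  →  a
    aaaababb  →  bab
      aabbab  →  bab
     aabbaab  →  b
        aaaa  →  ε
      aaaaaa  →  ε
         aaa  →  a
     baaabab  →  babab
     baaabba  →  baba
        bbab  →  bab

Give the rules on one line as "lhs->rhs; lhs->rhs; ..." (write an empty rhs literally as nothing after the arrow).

  | aaaaa => aaa => a
  | aaaababb => aababb => babb => bab
  | aabbab => bbab => bab
  | aabbaab => bbaab => baab => bb => b

aa->; bb->b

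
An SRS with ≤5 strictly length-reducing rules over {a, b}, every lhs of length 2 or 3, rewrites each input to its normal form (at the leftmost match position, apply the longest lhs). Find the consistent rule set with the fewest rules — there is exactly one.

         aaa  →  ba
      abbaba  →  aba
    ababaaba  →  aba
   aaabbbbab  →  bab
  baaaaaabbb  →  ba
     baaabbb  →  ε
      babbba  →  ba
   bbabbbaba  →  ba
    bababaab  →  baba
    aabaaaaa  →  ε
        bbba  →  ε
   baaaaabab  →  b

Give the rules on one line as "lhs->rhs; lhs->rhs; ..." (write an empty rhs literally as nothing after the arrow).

  | aaa => ba
  | abbaba => aba
  | ababaaba => ababbba => ababba => aba
  | aaabbbbab => babbbbab => babbbab => babbab => bab

aa->b; bb->; bba->; bbb->bb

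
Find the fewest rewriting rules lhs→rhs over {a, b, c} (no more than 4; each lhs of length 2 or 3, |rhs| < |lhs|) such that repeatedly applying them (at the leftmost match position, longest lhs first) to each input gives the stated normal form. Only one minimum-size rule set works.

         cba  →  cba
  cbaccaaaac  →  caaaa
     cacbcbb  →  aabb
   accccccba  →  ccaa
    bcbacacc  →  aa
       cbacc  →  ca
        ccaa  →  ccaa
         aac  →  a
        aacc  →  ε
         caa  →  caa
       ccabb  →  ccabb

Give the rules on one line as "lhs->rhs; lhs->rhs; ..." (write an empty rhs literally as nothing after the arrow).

  | cba
  | cbaccaaaac => cbcaaaac => caaaaac => caaaa
  | cacbcbb => abcbb => aabb
  | accccccba => cccccba => cccaca => ccaa

ac->; bc->a; cac->a; ccb->ac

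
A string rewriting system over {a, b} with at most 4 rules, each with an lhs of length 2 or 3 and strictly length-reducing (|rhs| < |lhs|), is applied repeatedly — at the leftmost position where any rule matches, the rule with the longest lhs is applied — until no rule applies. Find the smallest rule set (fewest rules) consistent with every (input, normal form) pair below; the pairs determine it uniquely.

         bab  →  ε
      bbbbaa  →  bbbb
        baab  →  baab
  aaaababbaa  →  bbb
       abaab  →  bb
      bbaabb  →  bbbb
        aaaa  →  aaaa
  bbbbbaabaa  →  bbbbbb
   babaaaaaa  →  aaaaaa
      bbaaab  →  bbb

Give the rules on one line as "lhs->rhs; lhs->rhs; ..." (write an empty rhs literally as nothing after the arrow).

  | bab => ε
  | bbbbaa => bbbba => bbbb
  | baab
  | aaaababbaa => aaaabbbaa => aaabbbaa => aabbbaa => abbbaa => bbbaa => bbba => bbb

aba->ab; abb->bb; bab->; bba->bb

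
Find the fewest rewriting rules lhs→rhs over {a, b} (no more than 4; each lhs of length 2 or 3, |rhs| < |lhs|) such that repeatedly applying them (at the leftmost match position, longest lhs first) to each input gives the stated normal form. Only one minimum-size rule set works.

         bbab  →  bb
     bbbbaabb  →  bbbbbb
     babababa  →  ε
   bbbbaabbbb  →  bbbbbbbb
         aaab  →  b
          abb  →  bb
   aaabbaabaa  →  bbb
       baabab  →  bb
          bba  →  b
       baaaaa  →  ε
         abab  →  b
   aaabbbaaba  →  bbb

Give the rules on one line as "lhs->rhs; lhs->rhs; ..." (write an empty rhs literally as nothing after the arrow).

ab->b; ba->; baa->b

  | bbab => bb
  | bbbbaabb => bbbbbb
  | babababa => bababa => baba => ba => ε
  | bbbbaabbbb => bbbbbbbb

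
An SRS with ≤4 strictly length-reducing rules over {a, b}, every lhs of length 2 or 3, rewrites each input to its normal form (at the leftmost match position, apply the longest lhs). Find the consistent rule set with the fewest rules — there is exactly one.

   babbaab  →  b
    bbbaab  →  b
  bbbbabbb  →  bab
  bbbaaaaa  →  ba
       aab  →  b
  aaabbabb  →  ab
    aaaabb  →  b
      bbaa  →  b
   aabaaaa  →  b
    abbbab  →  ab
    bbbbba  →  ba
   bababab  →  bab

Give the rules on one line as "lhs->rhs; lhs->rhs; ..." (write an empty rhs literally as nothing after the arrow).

  | babbaab => babaab => baab => bb => b
  | bbbaab => bbaab => baab => bb => b
  | bbbbabbb => bbbabbb => bbabbb => babbb => babb => bab
  | bbbaaaaa => bbaaaaa => baaaaa => baaa => ba

aa->; aba->a; bb->b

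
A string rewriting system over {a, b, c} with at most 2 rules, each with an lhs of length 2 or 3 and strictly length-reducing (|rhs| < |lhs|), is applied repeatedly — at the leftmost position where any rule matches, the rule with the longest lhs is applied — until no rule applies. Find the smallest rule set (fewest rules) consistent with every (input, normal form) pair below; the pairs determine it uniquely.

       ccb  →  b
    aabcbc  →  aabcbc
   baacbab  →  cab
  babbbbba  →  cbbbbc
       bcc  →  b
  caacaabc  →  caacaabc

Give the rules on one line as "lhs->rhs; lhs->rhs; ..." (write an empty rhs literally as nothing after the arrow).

  | ccb => b
  | aabcbc
  | baacbab => cacbab => caccb => cab
  | babbbbba => cbbbbba => cbbbbc

ba->c; cc->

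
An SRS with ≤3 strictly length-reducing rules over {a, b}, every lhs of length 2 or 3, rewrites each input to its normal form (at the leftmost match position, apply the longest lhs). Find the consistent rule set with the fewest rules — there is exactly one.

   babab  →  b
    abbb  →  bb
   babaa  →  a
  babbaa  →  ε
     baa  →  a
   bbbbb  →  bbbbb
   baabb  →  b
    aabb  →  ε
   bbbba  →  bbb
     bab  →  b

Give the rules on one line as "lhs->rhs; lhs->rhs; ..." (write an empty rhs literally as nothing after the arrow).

ab->; ba->

  | babab => bab => b
  | abbb => bb
  | babaa => baa => a
  | babbaa => bbaa => ba => ε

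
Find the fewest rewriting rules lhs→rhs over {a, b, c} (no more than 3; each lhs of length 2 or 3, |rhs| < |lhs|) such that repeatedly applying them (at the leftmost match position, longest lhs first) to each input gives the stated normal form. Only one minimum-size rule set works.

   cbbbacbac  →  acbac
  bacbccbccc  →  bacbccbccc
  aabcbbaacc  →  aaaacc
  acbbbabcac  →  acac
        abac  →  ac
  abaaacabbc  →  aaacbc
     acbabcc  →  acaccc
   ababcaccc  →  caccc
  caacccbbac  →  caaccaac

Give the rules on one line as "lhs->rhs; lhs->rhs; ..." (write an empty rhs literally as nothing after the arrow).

  | cbbbacbac => abacbac => acbac
  | bacbccbccc
  | aabcbbaacc => acbbaacc => aaaacc
  | acbbbabcac => aababcac => aabcac => acac

ab->; bab->ac; cbb->a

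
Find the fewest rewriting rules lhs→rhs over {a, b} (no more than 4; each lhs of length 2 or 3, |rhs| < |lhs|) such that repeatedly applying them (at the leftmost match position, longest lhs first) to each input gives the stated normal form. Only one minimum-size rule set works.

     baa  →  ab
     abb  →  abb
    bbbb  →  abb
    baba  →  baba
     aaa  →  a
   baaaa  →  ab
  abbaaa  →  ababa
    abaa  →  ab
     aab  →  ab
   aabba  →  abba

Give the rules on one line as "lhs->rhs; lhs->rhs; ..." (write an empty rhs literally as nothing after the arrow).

aa->a; baa->ab; bbb->ab

  | baa => ab
  | abb
  | bbbb => abb
  | baba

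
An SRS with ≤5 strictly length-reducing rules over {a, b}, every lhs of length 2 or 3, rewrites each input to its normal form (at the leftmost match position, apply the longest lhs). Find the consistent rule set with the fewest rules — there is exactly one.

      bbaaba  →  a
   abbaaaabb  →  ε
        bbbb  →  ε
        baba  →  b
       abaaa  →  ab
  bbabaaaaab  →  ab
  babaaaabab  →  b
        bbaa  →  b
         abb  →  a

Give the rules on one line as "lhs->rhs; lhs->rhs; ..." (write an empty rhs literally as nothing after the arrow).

aa->b; ba->b; bab->b; bb->

  | bbaaba => aaba => bba => a
  | abbaaaabb => aaaaabb => baaabb => baabb => babb => bb => ε
  | bbbb => bb => ε
  | baba => ba => b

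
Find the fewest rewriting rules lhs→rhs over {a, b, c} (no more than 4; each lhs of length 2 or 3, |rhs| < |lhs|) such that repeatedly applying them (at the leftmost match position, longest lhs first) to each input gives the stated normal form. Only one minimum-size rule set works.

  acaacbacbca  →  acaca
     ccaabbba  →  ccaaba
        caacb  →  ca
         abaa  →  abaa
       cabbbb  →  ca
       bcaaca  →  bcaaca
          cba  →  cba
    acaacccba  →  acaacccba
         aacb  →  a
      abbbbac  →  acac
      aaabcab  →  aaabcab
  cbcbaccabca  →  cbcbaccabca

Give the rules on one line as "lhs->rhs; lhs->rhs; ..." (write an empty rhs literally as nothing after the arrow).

  | acaacbacbca => acaacbca => acaca
  | ccaabbba => ccaaba
  | caacb => ca
  | abaa

acb->; bb->; bba->ca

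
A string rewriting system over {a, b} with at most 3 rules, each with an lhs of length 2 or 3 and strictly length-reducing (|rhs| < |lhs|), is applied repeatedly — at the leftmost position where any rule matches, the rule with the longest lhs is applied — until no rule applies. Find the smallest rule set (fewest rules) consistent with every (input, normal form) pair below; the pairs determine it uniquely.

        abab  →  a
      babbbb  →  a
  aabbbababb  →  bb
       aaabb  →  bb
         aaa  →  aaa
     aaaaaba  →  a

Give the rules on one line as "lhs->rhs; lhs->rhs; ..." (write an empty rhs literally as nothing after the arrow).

ab->b; ba->a; bab->ba

  | abab => bab => ba => a
  | babbbb => babbb => babb => bab => ba => a
  | aabbbababb => abbbababb => bbbababb => bbbaabb => bbaabb => baabb => aabb => abb => bb
  | aaabb => aabb => abb => bb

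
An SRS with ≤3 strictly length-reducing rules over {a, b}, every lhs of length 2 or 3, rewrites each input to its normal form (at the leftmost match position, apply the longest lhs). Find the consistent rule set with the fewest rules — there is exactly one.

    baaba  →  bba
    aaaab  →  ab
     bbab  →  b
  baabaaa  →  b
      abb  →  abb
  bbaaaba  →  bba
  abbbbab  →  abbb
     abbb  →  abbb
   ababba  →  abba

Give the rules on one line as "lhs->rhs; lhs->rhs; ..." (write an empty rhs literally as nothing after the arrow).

aa->; aaa->ab; bab->aa

  | baaba => bba
  | aaaab => abab => aaa => ab
  | bbab => baa => b
  | baabaaa => bbaaa => bbab => baa => b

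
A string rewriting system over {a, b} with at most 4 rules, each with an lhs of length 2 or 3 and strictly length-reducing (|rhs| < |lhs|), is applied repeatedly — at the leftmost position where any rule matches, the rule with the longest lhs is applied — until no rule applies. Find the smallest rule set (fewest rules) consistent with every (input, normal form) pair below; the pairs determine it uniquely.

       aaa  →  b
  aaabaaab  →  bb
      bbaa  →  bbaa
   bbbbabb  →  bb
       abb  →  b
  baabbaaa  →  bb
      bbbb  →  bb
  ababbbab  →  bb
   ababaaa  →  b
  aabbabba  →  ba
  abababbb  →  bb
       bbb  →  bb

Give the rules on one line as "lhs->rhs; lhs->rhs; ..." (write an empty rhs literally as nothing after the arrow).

aaa->b; ab->; bbb->bb

  | aaa => b
  | aaabaaab => bbaaab => bbbb => bbb => bb
  | bbaa
  | bbbbabb => bbbabb => bbabb => bbb => bb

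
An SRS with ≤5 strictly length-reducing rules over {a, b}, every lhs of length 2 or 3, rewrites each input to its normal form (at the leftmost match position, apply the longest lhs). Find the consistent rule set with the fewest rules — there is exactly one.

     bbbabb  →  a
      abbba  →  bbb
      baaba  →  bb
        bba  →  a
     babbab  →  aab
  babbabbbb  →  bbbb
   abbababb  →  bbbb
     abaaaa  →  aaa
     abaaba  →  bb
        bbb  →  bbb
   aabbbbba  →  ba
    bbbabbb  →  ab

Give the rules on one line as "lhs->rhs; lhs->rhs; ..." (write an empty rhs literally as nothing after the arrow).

  | bbbabb => babb => bba => a
  | abbba => baba => bbb
  | baaba => aba => bb
  | bba => a

aba->bb; abb->ba; baa->a; bba->a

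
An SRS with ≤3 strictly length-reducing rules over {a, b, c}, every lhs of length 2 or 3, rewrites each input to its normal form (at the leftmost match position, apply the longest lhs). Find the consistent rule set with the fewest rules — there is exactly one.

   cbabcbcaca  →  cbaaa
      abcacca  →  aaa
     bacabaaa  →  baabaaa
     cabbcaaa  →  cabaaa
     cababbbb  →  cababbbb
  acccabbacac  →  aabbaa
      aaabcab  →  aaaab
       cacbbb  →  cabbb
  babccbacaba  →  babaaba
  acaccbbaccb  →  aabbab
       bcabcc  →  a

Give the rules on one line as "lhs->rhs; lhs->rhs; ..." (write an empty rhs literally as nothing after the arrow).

  | cbabcbcaca => cbabcaca => cbaaca => cbaaa
  | abcacca => aacca => aaca => aaa
  | bacabaaa => baabaaa
  | cabbcaaa => cabaaa

ac->a; bc->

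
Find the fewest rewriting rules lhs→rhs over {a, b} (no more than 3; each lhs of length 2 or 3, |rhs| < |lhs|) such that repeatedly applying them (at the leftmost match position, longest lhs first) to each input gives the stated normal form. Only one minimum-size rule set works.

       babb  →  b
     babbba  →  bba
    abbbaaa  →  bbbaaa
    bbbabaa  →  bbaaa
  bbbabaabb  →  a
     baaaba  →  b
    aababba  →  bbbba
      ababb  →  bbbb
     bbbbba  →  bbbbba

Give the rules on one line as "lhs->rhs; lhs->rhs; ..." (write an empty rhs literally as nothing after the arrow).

  | babb => ab => b
  | babbba => abba => bba
  | abbbaaa => bbbaaa
  | bbbabaa => bbaaa

ab->b; aba->bb; bab->a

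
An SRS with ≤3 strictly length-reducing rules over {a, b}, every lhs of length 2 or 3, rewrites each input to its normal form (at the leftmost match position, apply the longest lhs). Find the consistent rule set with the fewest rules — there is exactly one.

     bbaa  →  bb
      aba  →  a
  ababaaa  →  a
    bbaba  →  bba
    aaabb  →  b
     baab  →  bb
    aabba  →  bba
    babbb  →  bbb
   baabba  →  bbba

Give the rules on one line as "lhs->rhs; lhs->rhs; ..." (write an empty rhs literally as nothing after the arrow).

  | bbaa => bb
  | aba => a
  | ababaaa => abaaa => aaa => a
  | bbaba => bba

aa->; ab->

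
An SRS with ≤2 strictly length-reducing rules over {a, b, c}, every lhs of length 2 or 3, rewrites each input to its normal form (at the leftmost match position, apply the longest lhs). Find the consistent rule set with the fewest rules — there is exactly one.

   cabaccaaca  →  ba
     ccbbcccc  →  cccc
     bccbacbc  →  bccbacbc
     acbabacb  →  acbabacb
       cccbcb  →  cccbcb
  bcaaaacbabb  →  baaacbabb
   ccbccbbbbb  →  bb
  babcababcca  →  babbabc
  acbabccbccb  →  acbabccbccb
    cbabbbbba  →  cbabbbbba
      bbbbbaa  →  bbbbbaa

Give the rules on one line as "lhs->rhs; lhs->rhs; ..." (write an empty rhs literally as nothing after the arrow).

ca->; cbb->a

  | cabaccaaca => baccaaca => bacaca => baca => ba
  | ccbbcccc => cacccc => cccc
  | bccbacbc
  | acbabacb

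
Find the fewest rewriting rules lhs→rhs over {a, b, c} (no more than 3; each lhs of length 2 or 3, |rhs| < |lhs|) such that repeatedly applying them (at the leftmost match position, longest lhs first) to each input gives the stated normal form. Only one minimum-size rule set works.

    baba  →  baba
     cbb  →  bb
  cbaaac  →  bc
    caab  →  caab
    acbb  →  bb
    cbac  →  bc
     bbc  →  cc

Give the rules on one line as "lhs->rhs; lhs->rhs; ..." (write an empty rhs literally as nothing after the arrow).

  | baba
  | cbb => bb
  | cbaaac => baaac => baac => bac => bc
  | caab

ac->c; bbc->cc; cb->b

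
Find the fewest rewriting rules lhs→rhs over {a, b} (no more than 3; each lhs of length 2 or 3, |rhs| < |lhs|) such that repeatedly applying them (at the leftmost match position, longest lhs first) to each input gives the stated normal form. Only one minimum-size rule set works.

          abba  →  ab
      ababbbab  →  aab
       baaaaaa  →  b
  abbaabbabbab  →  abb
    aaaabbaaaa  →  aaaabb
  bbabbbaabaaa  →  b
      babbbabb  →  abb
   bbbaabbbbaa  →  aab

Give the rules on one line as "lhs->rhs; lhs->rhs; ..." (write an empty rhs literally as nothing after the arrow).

  | abba => ab
  | ababbbab => abbbab => aab
  | baaaaaa => baaaa => baa => b
  | abbaabbabbab => abbbbabbab => ababbab => abbab => abb

ba->; baa->b; bbb->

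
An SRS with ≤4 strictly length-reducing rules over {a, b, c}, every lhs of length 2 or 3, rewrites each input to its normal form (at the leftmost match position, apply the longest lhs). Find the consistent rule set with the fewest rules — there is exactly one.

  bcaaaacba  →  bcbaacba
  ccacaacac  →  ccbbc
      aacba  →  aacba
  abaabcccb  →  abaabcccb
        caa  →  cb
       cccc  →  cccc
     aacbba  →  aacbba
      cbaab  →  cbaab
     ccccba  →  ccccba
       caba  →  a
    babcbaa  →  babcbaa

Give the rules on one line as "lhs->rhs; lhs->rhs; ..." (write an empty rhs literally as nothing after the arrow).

  | bcaaaacba => bcbaacba
  | ccacaacac => ccbacac => ccbbc
  | aacba
  | abaabcccb

aca->b; caa->cb; cab->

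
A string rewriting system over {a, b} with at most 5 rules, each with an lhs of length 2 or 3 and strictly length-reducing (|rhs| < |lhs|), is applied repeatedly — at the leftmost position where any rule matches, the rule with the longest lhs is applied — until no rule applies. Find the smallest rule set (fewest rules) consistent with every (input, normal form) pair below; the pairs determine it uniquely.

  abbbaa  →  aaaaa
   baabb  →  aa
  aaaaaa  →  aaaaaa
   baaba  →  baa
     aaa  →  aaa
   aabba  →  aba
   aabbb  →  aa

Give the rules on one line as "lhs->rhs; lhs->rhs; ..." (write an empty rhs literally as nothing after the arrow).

  | abbbaa => aaaaa
  | baabb => bab => aa
  | aaaaaa
  | baaba => baa

aab->a; bab->aa; bb->a; bbb->aa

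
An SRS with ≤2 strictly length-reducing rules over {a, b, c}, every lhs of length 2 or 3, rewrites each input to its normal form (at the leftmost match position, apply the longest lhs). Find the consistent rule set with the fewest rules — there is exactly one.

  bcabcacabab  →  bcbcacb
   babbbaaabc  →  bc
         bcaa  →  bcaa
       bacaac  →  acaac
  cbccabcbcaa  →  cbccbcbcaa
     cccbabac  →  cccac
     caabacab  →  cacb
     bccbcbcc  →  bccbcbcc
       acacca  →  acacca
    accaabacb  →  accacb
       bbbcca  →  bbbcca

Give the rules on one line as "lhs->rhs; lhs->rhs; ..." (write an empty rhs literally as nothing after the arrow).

ab->b; ba->a

  | bcabcacabab => bcbcacabab => bcbcacbab => bcbcacab => bcbcacb
  | babbbaaabc => abbbaaabc => bbbaaabc => bbaaabc => baaabc => aaabc => aabc => abc => bc
  | bcaa
  | bacaac => acaac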